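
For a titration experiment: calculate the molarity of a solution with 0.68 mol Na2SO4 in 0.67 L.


M = n/V = 0.68/0.67 = 1.015 mol/L

1.015 M


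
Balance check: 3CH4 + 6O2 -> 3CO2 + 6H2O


Equation: 3CH4 + 6O2 -> 3CO2 + 6H2O
Check atoms: C: 3=3, H: 12=12, O: 12=12
Balanced

Yes, balanced


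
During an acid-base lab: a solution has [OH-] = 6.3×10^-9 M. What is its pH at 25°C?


pOH = -log10([OH-]) = -log10(6.3×10^-9)
= 9 - log10(6.3) = 8.2
pH = 14 - pOH = 14 - 8.2 = 5.8

5.8


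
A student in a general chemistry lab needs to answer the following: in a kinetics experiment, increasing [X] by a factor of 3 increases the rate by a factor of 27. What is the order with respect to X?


rate ∝ [X]^n
3^n = 27 → n = 3
Order in X: 3

3


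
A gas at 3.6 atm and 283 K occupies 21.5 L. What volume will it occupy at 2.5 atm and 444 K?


P1V1/T1 = P2V2/T2
V2 = P1V1T2/(T1P2)
= 3.6×21.5×444/(283×2.5)
= 48.573 L

48.573 L


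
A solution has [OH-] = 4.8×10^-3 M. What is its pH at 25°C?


pOH = -log10([OH-]) = -log10(4.8×10^-3)
= 3 - log10(4.8) = 2.32
pH = 14 - pOH = 14 - 2.32 = 11.68

11.68


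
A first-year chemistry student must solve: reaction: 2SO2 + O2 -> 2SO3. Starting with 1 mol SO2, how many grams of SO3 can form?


Mole ratio SO3:SO2 = 2:2
n(SO3) = 1 × 2/2 = 1.000 mol
mass = 1.000 × 80.07 = 80.07 g

80.07 g


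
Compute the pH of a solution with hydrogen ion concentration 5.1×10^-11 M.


pH = -log10([H+]) = -log10(5.1×10^-11)
= 11 - log10(5.1)
= 11 - 0.71
= 10.29

10.29


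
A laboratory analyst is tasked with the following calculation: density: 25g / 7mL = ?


ρ = mass/volume
= 25/7
= 3.571 g/mL

3.571 g/mL


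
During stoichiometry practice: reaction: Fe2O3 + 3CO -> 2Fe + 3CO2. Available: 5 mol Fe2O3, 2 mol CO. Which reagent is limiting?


Mole ratio available / coefficient:
  Fe2O3: 5/1 = 5.000
  CO: 2/3 = 0.667
Smaller ratio is limiting.

CO


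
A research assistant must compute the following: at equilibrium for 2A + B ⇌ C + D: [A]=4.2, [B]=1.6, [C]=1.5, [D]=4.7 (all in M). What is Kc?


Kc = [C][D]/([A]^2[B])
= (1.5^1 × 4.7^1)/(4.2^2 × 1.6^1)
= 7.05/28.224
= 0.2498

0.2498


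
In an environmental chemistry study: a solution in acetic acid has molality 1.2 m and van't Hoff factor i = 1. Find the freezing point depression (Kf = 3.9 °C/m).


ΔTf = Kf × m × i
= 3.9 × 1.2 × 1
= 4.68 °C

4.68 °C


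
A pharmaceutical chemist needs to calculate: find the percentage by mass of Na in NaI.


M(NaI) = 1×22.99 + 1×126.9 = 149.89 g/mol
Mass of Na = 1 × 22.99 = 22.99 g/mol
% Na = 22.99/149.89 × 100 = 15.34%

15.34%


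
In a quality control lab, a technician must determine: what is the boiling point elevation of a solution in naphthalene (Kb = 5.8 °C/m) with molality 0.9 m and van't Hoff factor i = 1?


ΔTb = Kb × m × i
= 5.8 × 0.9 × 1
= 5.22 °C

5.22 °C


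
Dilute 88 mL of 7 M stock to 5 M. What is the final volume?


C1V1 = C2V2
7 × 88 = 5 × V2
V2 = 616/5 = 123.2 mL

123.2 mL


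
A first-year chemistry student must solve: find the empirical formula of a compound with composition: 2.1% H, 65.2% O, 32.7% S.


Assume 100 g sample. Moles of each element:
  H: 2.1/1.008 = 2.083 mol
  O: 65.2/16.0 = 4.075 mol
  S: 32.7/32.07 = 1.02 mol
Divide by smallest (1.02):
  H: 2.083/1.02 = 2.04
  O: 4.075/1.02 = 4.0
  S: 1.02/1.02 = 1.0
Empirical formula: H2SO4

H2SO4


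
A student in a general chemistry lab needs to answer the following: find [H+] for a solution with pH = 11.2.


[H+] = 10^(-pH) = 10^(-11.2)
= 6.31×10^-12 M

6.31×10^-12 M


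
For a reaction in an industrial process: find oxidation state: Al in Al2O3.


Al is +3
Oxidation number: +3

+3


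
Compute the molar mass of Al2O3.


M(Al2O3) = 2×26.98 + 3×16.0
= 53.96 + 48.0
= 101.96 g/mol

101.96 g/mol


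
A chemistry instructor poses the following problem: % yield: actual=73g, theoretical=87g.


% yield = actual/theoretical × 100
= 73/87 × 100
= 83.91%

83.91%


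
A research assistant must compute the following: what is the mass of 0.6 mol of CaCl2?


M(CaCl2) = 110.98 g/mol
mass = n × M = 0.6 × 110.98 = 66.59 g

66.59 g


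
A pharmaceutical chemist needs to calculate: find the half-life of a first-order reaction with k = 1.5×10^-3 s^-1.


t½ = ln2/k = 0.693147/(1.5×10^-3 s^-1)
= 462.1 s

462.1 s


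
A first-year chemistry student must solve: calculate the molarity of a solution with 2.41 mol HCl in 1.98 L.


M = n/V = 2.41/1.98 = 1.217 mol/L

1.217 M


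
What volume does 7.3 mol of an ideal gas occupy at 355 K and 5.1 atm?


PV = nRT  (R = 0.08206 L·atm/(mol·K))
V = nRT/P = 7.3×0.08206×355/5.1
= 41.698 L

41.698 L


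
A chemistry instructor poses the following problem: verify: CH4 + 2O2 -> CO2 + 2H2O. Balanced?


Equation: CH4 + 2O2 -> CO2 + 2H2O
Check atoms: C: 1=1, H: 4=4, O: 4=4
Balanced

Yes, balanced


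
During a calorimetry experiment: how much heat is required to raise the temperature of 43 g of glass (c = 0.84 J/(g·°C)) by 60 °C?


q = mcΔT = 43 × 0.84 × 60
= 2167.20 J

2167.20 J


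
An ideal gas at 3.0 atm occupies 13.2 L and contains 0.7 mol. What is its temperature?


PV = nRT  (R = 0.08206 L·atm/(mol·K))
T = PV/(nR) = 3.0×13.2/(0.7×0.08206)
= 39.60/0.057442
= 689.39 K

689.39 K


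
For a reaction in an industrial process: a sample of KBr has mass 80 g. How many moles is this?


M(KBr) = 119.0 g/mol
n = mass/M = 80/119.0 = 0.6723 mol

0.6723 mol


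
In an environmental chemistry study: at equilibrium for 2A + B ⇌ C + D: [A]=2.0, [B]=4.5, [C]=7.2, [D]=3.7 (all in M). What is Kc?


Kc = [C][D]/([A]^2[B])
= (7.2^1 × 3.7^1)/(2.0^2 × 4.5^1)
= 26.64/18
= 1.480

1.480


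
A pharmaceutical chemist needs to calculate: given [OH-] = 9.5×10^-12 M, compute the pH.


pOH = -log10([OH-]) = -log10(9.5×10^-12)
= 12 - log10(9.5) = 11.02
pH = 14 - pOH = 14 - 11.02 = 2.98

2.98


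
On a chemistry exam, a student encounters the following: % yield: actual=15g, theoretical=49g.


% yield = actual/theoretical × 100
= 15/49 × 100
= 30.61%

30.61%


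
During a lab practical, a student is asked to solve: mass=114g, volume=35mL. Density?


ρ = mass/volume
= 114/35
= 3.257 g/mL

3.257 g/mL


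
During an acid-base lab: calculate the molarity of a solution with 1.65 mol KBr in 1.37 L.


M = n/V = 1.65/1.37 = 1.204 mol/L

1.204 M


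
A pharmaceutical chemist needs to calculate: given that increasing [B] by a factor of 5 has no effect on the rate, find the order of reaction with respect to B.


rate ∝ [B]^n
rate ∝ [B]^0
Order in B: 0

0


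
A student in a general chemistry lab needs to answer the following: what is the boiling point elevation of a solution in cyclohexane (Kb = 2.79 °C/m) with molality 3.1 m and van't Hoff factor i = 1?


ΔTb = Kb × m × i
= 2.79 × 3.1 × 1
= 8.649 °C

8.649 °C


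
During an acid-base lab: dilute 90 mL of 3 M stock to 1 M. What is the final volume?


C1V1 = C2V2
3 × 90 = 1 × V2
V2 = 270/1 = 270.0 mL

270.0 mL


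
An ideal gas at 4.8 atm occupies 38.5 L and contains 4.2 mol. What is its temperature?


PV = nRT  (R = 0.08206 L·atm/(mol·K))
T = PV/(nR) = 4.8×38.5/(4.2×0.08206)
= 184.80/0.344652
= 536.19 K

536.19 K


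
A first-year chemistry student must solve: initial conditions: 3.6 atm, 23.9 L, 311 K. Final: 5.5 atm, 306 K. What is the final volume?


P1V1/T1 = P2V2/T2
V2 = P1V1T2/(T1P2)
= 3.6×23.9×306/(311×5.5)
= 15.392 L

15.392 L


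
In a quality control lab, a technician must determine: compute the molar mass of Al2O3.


M(Al2O3) = 2×26.98 + 3×16.0
= 53.96 + 48.0
= 101.96 g/mol

101.96 g/mol


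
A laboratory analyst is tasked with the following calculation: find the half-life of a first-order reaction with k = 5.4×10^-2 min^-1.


t½ = ln2/k = 0.693147/(5.4×10^-2 min^-1)
= 12.84 min

12.84 min


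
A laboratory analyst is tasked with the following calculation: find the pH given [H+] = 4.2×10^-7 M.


pH = -log10([H+]) = -log10(4.2×10^-7)
= 7 - log10(4.2)
= 7 - 0.62
= 6.38

6.38


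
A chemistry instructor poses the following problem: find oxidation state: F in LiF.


F is always -1
Oxidation number: -1

-1


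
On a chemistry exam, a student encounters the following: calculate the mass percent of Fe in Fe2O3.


M(Fe2O3) = 2×55.85 + 3×16.0 = 159.70 g/mol
Mass of Fe = 2 × 55.85 = 111.70 g/mol
% Fe = 111.70/159.70 × 100 = 69.94%

69.94%


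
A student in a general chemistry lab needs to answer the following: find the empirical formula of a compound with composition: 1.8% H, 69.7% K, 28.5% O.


Assume 100 g sample. Moles of each element:
  H: 1.8/1.008 = 1.786 mol
  K: 69.7/39.1 = 1.783 mol
  O: 28.5/16.0 = 1.781 mol
Divide by smallest (1.781):
  H: 1.786/1.781 = 1.0
  K: 1.783/1.781 = 1.0
  O: 1.781/1.781 = 1.0
Empirical formula: KOH

KOH


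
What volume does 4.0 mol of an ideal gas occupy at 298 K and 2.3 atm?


PV = nRT  (R = 0.08206 L·atm/(mol·K))
V = nRT/P = 4.0×0.08206×298/2.3
= 42.528 L

42.528 L


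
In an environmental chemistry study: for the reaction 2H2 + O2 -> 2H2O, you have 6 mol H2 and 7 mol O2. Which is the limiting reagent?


Mole ratio available / coefficient:
  H2: 6/2 = 3.000
  O2: 7/1 = 7.000
Smaller ratio is limiting.

H2


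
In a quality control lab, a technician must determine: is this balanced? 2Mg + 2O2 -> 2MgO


Equation: 2Mg + 2O2 -> 2MgO
Check atoms: Mg: 2=2, O: 4≠2
Not balanced

No, not balanced


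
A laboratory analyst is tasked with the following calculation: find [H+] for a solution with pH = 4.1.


[H+] = 10^(-pH) = 10^(-4.1)
= 7.94×10^-5 M

7.94×10^-5 M


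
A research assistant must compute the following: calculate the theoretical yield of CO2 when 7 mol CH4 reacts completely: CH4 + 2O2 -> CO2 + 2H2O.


Mole ratio CO2:CH4 = 1:1
n(CO2) = 7 × 1/1 = 7.000 mol
mass = 7.000 × 44.01 = 308.07 g

308.07 g


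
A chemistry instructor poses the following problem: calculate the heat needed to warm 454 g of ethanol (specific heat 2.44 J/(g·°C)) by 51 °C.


q = mcΔT = 454 × 2.44 × 51
= 56495.76 J

56495.76 J


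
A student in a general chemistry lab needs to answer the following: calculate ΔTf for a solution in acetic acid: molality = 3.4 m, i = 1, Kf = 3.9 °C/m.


ΔTf = Kf × m × i
= 3.9 × 3.4 × 1
= 13.26 °C

13.26 °C


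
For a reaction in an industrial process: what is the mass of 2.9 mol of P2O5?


M(P2O5) = 141.94 g/mol
mass = n × M = 2.9 × 141.94 = 411.63 g

411.63 g


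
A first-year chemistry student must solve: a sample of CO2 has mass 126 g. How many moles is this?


M(CO2) = 44.01 g/mol
n = mass/M = 126/44.01 = 2.863 mol

2.863 mol


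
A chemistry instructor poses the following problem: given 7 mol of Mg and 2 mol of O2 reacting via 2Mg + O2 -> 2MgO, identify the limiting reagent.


Mole ratio available / coefficient:
  Mg: 7/2 = 3.500
  O2: 2/1 = 2.000
Smaller ratio is limiting.

O2


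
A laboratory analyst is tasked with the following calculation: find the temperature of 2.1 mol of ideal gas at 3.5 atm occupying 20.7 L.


PV = nRT  (R = 0.08206 L·atm/(mol·K))
T = PV/(nR) = 3.5×20.7/(2.1×0.08206)
= 72.45/0.172326
= 420.42 K

420.42 K


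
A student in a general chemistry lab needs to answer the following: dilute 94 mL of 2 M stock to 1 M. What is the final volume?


C1V1 = C2V2
2 × 94 = 1 × V2
V2 = 188/1 = 188.0 mL

188.0 mL


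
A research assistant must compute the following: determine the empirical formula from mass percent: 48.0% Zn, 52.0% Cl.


Assume 100 g sample. Moles of each element:
  Zn: 48.0/65.38 = 0.734 mol
  Cl: 52.0/35.45 = 1.467 mol
Divide by smallest (0.734):
  Zn: 0.734/0.734 = 1.0
  Cl: 1.467/0.734 = 2.0
Empirical formula: ZnCl2

ZnCl2


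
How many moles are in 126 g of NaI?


M(NaI) = 149.89 g/mol
n = mass/M = 126/149.89 = 0.8406 mol

0.8406 mol


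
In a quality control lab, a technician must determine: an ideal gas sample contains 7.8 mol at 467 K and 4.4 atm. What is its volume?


PV = nRT  (R = 0.08206 L·atm/(mol·K))
V = nRT/P = 7.8×0.08206×467/4.4
= 67.934 L

67.934 L


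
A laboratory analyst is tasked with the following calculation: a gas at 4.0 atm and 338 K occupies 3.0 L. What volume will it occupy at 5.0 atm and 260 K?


P1V1/T1 = P2V2/T2
V2 = P1V1T2/(T1P2)
= 4.0×3.0×260/(338×5.0)
= 1.846 L

1.846 L


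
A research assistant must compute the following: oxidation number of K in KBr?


Group 1 metal: +1
Oxidation number: +1

+1


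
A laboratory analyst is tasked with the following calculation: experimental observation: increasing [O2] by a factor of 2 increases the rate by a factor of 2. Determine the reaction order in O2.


rate ∝ [O2]^n
2^n = 2 → n = 1
Order in O2: 1

1


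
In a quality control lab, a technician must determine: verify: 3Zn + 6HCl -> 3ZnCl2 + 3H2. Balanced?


Equation: 3Zn + 6HCl -> 3ZnCl2 + 3H2
Check atoms: Cl: 6=6, H: 6=6, Zn: 3=3
Balanced

Yes, balanced


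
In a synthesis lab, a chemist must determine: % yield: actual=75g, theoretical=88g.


% yield = actual/theoretical × 100
= 75/88 × 100
= 85.23%

85.23%


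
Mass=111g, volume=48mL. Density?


ρ = mass/volume
= 111/48
= 2.312 g/mL

2.312 g/mL


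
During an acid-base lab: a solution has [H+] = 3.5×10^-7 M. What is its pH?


pH = -log10([H+]) = -log10(3.5×10^-7)
= 7 - log10(3.5)
= 7 - 0.54
= 6.46

6.46


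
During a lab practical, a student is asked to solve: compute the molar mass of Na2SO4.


M(Na2SO4) = 2×22.99 + 1×32.07 + 4×16.0
= 45.98 + 32.07 + 64.0
= 142.05 g/mol

142.05 g/mol


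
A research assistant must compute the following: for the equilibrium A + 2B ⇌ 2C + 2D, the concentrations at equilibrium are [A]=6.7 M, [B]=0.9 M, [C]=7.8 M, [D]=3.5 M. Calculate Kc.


Kc = [C]^2[D]^2/([A][B]^2)
= (7.8^2 × 3.5^2)/(6.7^1 × 0.9^2)
= 745.29/5.427
= 137.3

137.3


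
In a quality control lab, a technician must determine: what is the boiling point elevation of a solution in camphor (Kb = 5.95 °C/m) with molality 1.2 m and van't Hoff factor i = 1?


ΔTb = Kb × m × i
= 5.95 × 1.2 × 1
= 7.14 °C

7.14 °C


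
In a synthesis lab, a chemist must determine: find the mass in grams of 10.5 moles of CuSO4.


M(CuSO4) = 159.62 g/mol
mass = n × M = 10.5 × 159.62 = 1676.01 g

1676.01 g


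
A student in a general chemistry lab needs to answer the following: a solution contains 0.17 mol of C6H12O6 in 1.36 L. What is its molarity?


M = n/V = 0.17/1.36 = 0.125 mol/L

0.125 M


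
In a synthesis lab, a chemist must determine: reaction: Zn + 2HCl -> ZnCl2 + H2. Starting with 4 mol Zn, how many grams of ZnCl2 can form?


Mole ratio ZnCl2:Zn = 1:1
n(ZnCl2) = 4 × 1/1 = 4.000 mol
mass = 4.000 × 136.28 = 545.12 g

545.12 g


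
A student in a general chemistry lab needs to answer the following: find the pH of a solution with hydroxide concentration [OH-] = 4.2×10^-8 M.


pOH = -log10([OH-]) = -log10(4.2×10^-8)
= 8 - log10(4.2) = 7.38
pH = 14 - pOH = 14 - 7.38 = 6.62

6.62


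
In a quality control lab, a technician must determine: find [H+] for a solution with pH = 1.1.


[H+] = 10^(-pH) = 10^(-1.1)
= 7.94×10^-2 M

7.94×10^-2 M


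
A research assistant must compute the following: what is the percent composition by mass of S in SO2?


M(SO2) = 1×32.07 + 2×16.0 = 64.07 g/mol
Mass of S = 1 × 32.07 = 32.07 g/mol
% S = 32.07/64.07 × 100 = 50.05%

50.05%


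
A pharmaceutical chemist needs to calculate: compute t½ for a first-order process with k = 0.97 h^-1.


t½ = ln2/k = 0.693147/(0.97 h^-1)
= 0.7146 h

0.7146 h


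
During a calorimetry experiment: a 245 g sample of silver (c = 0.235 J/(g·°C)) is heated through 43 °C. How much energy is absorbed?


q = mcΔT = 245 × 0.235 × 43
= 2475.73 J

2475.73 J


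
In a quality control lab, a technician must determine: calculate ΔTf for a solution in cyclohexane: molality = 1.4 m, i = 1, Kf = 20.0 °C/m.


ΔTf = Kf × m × i
= 20.0 × 1.4 × 1
= 28.0 °C

28.0 °C


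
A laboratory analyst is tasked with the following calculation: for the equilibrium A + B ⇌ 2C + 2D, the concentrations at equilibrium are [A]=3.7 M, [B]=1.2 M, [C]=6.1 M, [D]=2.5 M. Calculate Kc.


Kc = [C]^2[D]^2/([A][B])
= (6.1^2 × 2.5^2)/(3.7^1 × 1.2^1)
= 232.5625/4.44
= 52.38

52.38


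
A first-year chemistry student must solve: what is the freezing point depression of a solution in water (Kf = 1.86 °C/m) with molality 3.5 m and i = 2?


ΔTf = Kf × m × i
= 1.86 × 3.5 × 2
= 13.02 °C

13.02 °C


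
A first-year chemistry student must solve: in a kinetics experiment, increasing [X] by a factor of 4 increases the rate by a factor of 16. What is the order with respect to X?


rate ∝ [X]^n
4^n = 16 → n = 2
Order in X: 2

2


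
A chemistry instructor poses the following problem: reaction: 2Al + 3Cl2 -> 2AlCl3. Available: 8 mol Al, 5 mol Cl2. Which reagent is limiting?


Mole ratio available / coefficient:
  Al: 8/2 = 4.000
  Cl2: 5/3 = 1.667
Smaller ratio is limiting.

Cl2


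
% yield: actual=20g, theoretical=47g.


% yield = actual/theoretical × 100
= 20/47 × 100
= 42.55%

42.55%


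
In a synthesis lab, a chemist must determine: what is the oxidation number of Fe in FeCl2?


x + 2(-1) = 0, so x = +2
Oxidation number: +2

+2


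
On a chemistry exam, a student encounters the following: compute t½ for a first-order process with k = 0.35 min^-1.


t½ = ln2/k = 0.693147/(0.35 min^-1)
= 1.980 min

1.980 min


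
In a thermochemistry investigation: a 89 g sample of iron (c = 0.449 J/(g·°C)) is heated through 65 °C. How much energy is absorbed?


q = mcΔT = 89 × 0.449 × 65
= 2597.47 J

2597.47 J


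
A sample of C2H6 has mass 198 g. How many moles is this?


M(C2H6) = 30.07 g/mol
n = mass/M = 198/30.07 = 6.5846 mol

6.5846 mol


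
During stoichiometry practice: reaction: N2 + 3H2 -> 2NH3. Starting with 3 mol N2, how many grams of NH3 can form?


Mole ratio NH3:N2 = 2:1
n(NH3) = 3 × 2/1 = 6.000 mol
mass = 6.000 × 17.03 = 102.18 g

102.18 g


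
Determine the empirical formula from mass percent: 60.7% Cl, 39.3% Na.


Assume 100 g sample. Moles of each element:
  Cl: 60.7/35.45 = 1.712 mol
  Na: 39.3/22.99 = 1.709 mol
Divide by smallest (1.709):
  Cl: 1.712/1.709 = 1.0
  Na: 1.709/1.709 = 1.0
Empirical formula: NaCl

NaCl


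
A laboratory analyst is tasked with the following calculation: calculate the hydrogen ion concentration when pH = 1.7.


[H+] = 10^(-pH) = 10^(-1.7)
= 2.0×10^-2 M

2.0×10^-2 M


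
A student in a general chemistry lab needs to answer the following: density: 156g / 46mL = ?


ρ = mass/volume
= 156/46
= 3.391 g/mL

3.391 g/mL


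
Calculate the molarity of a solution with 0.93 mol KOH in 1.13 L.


M = n/V = 0.93/1.13 = 0.823 mol/L

0.823 M


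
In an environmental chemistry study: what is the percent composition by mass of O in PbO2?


M(PbO2) = 1×207.2 + 2×16.0 = 239.20 g/mol
Mass of O = 2 × 16.0 = 32.00 g/mol
% O = 32.00/239.20 × 100 = 13.38%

13.38%


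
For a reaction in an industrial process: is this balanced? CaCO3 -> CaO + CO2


Equation: CaCO3 -> CaO + CO2
Check atoms: C: 1=1, Ca: 1=1, O: 3=3
Balanced

Yes, balanced


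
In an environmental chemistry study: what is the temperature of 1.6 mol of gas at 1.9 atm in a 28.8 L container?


PV = nRT  (R = 0.08206 L·atm/(mol·K))
T = PV/(nR) = 1.9×28.8/(1.6×0.08206)
= 54.72/0.131296
= 416.77 K

416.77 K


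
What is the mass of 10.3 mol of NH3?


M(NH3) = 17.03 g/mol
mass = n × M = 10.3 × 17.03 = 175.41 g

175.41 g


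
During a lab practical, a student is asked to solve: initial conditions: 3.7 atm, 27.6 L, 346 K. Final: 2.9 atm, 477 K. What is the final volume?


P1V1/T1 = P2V2/T2
V2 = P1V1T2/(T1P2)
= 3.7×27.6×477/(346×2.9)
= 48.546 L

48.546 L


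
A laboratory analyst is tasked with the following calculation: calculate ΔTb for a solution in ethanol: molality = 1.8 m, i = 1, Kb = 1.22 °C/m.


ΔTb = Kb × m × i
= 1.22 × 1.8 × 1
= 2.196 °C

2.196 °C


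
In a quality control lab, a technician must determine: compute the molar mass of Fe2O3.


M(Fe2O3) = 2×55.85 + 3×16.0
= 111.7 + 48.0
= 159.7 g/mol

159.7 g/mol


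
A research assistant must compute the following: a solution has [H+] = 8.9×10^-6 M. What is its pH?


pH = -log10([H+]) = -log10(8.9×10^-6)
= 6 - log10(8.9)
= 6 - 0.95
= 5.05

5.05


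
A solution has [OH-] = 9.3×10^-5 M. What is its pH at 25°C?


pOH = -log10([OH-]) = -log10(9.3×10^-5)
= 5 - log10(9.3) = 4.03
pH = 14 - pOH = 14 - 4.03 = 9.97

9.97


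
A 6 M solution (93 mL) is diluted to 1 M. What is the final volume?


C1V1 = C2V2
6 × 93 = 1 × V2
V2 = 558/1 = 558.0 mL

558.0 mL


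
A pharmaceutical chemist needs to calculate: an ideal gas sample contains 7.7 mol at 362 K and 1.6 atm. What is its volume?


PV = nRT  (R = 0.08206 L·atm/(mol·K))
V = nRT/P = 7.7×0.08206×362/1.6
= 142.959 L

142.959 L


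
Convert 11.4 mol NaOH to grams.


M(NaOH) = 40.0 g/mol
mass = n × M = 11.4 × 40.0 = 456.00 g

456.00 g


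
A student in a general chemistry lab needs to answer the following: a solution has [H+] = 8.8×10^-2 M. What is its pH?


pH = -log10([H+]) = -log10(8.8×10^-2)
= 2 - log10(8.8)
= 2 - 0.94
= 1.06

1.06


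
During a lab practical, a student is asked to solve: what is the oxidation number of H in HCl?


H is +1 with nonmetals
Oxidation number: +1

+1


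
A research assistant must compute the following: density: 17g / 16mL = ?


ρ = mass/volume
= 17/16
= 1.062 g/mL

1.062 g/mL


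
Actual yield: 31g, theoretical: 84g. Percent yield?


% yield = actual/theoretical × 100
= 31/84 × 100
= 36.9%

36.9%


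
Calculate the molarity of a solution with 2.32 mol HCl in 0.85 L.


M = n/V = 2.32/0.85 = 2.729 mol/L

2.729 M


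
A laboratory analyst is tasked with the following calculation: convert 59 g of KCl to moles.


M(KCl) = 74.55 g/mol
n = mass/M = 59/74.55 = 0.7914 mol

0.7914 mol


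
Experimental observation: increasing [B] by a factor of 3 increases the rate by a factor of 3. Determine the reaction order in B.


rate ∝ [B]^n
3^n = 3 → n = 1
Order in B: 1

1


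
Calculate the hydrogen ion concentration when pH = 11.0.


[H+] = 10^(-pH) = 10^(-11.0)
= 1.0×10^-11 M

1.0×10^-11 M


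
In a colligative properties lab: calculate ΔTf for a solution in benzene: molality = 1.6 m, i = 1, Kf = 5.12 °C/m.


ΔTf = Kf × m × i
= 5.12 × 1.6 × 1
= 8.192 °C

8.192 °C


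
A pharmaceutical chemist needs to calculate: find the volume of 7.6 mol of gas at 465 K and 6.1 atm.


PV = nRT  (R = 0.08206 L·atm/(mol·K))
V = nRT/P = 7.6×0.08206×465/6.1
= 47.541 L

47.541 L


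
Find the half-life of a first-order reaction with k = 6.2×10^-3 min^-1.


t½ = ln2/k = 0.693147/(6.2×10^-3 min^-1)
= 111.8 min

111.8 min


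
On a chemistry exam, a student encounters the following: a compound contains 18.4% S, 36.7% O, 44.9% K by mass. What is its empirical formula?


Assume 100 g sample. Moles of each element:
  S: 18.4/32.07 = 0.574 mol
  O: 36.7/16.0 = 2.294 mol
  K: 44.9/39.1 = 1.148 mol
Divide by smallest (0.574):
  S: 0.574/0.574 = 1.0
  O: 2.294/0.574 = 4.0
  K: 1.148/0.574 = 2.0
Empirical formula: K2SO4

K2SO4


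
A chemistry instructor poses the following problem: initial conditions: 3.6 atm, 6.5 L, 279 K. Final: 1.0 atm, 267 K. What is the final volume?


P1V1/T1 = P2V2/T2
V2 = P1V1T2/(T1P2)
= 3.6×6.5×267/(279×1.0)
= 22.394 L

22.394 L


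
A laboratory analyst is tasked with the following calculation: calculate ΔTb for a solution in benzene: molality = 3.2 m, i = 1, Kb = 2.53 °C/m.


ΔTb = Kb × m × i
= 2.53 × 3.2 × 1
= 8.096 °C

8.096 °C


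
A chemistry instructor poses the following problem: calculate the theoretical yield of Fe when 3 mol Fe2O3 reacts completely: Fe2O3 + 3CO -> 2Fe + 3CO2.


Mole ratio Fe:Fe2O3 = 2:1
n(Fe) = 3 × 2/1 = 6.000 mol
mass = 6.000 × 55.85 = 335.1 g

335.1 g


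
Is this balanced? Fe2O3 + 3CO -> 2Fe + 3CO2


Equation: Fe2O3 + 3CO -> 2Fe + 3CO2
Check atoms: C: 3=3, Fe: 2=2, O: 6=6
Balanced

Yes, balanced


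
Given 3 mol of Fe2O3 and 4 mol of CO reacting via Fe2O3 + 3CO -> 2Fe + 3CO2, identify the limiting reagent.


Mole ratio available / coefficient:
  Fe2O3: 3/1 = 3.000
  CO: 4/3 = 1.333
Smaller ratio is limiting.

CO


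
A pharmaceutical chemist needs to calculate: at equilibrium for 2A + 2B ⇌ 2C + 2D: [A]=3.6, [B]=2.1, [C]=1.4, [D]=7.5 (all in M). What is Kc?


Kc = [C]^2[D]^2/([A]^2[B]^2)
= (1.4^2 × 7.5^2)/(3.6^2 × 2.1^2)
= 110.25/57.1536
= 1.929

1.929


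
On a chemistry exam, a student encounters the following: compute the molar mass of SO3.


M(SO3) = 1×32.07 + 3×16.0
= 32.07 + 48.0
= 80.07 g/mol

80.07 g/mol


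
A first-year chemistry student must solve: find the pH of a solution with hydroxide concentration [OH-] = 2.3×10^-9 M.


pOH = -log10([OH-]) = -log10(2.3×10^-9)
= 9 - log10(2.3) = 8.64
pH = 14 - pOH = 14 - 8.64 = 5.36

5.36


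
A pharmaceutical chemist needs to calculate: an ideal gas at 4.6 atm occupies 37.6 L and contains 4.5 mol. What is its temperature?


PV = nRT  (R = 0.08206 L·atm/(mol·K))
T = PV/(nR) = 4.6×37.6/(4.5×0.08206)
= 172.96/0.369270
= 468.38 K

468.38 K


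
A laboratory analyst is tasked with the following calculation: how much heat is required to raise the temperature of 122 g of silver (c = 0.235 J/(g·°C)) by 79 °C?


q = mcΔT = 122 × 0.235 × 79
= 2264.93 J

2264.93 J


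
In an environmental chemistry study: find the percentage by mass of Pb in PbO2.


M(PbO2) = 1×207.2 + 2×16.0 = 239.20 g/mol
Mass of Pb = 1 × 207.2 = 207.20 g/mol
% Pb = 207.20/239.20 × 100 = 86.62%

86.62%


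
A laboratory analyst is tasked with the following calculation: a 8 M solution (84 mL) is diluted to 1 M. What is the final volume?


C1V1 = C2V2
8 × 84 = 1 × V2
V2 = 672/1 = 672.0 mL

672.0 mL


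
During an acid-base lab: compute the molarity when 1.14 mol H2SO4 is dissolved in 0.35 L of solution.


M = n/V = 1.14/0.35 = 3.257 mol/L

3.257 M


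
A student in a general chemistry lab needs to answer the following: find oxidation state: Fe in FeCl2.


x + 2(-1) = 0, so x = +2
Oxidation number: +2

+2


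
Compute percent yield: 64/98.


% yield = actual/theoretical × 100
= 64/98 × 100
= 65.31%

65.31%


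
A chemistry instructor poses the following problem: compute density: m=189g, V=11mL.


ρ = mass/volume
= 189/11
= 17.182 g/mL

17.182 g/mL


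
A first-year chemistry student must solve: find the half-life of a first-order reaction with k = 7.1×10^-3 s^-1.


t½ = ln2/k = 0.693147/(7.1×10^-3 s^-1)
= 97.63 s

97.63 s


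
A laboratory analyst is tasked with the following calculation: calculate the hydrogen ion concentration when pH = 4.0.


[H+] = 10^(-pH) = 10^(-4.0)
= 1.0×10^-4 M

1.0×10^-4 M


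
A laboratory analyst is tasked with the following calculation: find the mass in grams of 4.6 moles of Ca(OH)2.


M(Ca(OH)2) = 74.1 g/mol
mass = n × M = 4.6 × 74.1 = 340.86 g

340.86 g


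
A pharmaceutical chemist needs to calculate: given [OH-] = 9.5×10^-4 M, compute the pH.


pOH = -log10([OH-]) = -log10(9.5×10^-4)
= 4 - log10(9.5) = 3.02
pH = 14 - pOH = 14 - 3.02 = 10.98

10.98


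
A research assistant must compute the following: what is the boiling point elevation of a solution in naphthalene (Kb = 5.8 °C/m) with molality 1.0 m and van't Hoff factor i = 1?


ΔTb = Kb × m × i
= 5.8 × 1.0 × 1
= 5.8 °C

5.8 °C


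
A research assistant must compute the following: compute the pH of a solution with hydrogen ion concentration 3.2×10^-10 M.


pH = -log10([H+]) = -log10(3.2×10^-10)
= 10 - log10(3.2)
= 10 - 0.51
= 9.49

9.49


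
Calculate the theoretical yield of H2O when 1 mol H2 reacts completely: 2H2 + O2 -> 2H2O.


Mole ratio H2O:H2 = 2:2
n(H2O) = 1 × 2/2 = 1.000 mol
mass = 1.000 × 18.02 = 18.02 g

18.02 g


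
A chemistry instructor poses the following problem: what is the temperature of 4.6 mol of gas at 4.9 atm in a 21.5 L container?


PV = nRT  (R = 0.08206 L·atm/(mol·K))
T = PV/(nR) = 4.9×21.5/(4.6×0.08206)
= 105.35/0.377476
= 279.09 K

279.09 K


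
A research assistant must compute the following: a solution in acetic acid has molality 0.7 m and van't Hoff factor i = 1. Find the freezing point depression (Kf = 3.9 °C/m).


ΔTf = Kf × m × i
= 3.9 × 0.7 × 1
= 2.73 °C

2.73 °C


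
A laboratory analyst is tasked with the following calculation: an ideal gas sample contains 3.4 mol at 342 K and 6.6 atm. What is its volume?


PV = nRT  (R = 0.08206 L·atm/(mol·K))
V = nRT/P = 3.4×0.08206×342/6.6
= 14.457 L

14.457 L


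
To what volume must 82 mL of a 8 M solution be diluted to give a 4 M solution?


C1V1 = C2V2
8 × 82 = 4 × V2
V2 = 656/4 = 164.0 mL

164.0 mL


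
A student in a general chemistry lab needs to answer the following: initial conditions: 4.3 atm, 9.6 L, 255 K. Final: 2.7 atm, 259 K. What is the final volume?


P1V1/T1 = P2V2/T2
V2 = P1V1T2/(T1P2)
= 4.3×9.6×259/(255×2.7)
= 15.529 L

15.529 L


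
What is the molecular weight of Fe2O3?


M(Fe2O3) = 2×55.85 + 3×16.0
= 111.7 + 48.0
= 159.7 g/mol

159.7 g/mol


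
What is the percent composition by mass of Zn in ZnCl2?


M(ZnCl2) = 1×65.38 + 2×35.45 = 136.28 g/mol
Mass of Zn = 1 × 65.38 = 65.38 g/mol
% Zn = 65.38/136.28 × 100 = 47.97%

47.97%


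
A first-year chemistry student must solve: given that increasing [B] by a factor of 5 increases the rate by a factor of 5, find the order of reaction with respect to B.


rate ∝ [B]^n
5^n = 5 → n = 1
Order in B: 1

1


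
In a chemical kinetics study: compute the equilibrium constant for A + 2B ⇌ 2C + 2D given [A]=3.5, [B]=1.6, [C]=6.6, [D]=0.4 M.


Kc = [C]^2[D]^2/([A][B]^2)
= (6.6^2 × 0.4^2)/(3.5^1 × 1.6^2)
= 6.9696/8.96
= 0.7779

0.7779


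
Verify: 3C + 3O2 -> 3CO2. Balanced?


Equation: 3C + 3O2 -> 3CO2
Check atoms: C: 3=3, O: 6=6
Balanced

Yes, balanced


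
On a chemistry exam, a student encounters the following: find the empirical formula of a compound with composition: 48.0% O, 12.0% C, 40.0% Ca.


Assume 100 g sample. Moles of each element:
  O: 48.0/16.0 = 3.0 mol
  C: 12.0/12.01 = 0.999 mol
  Ca: 40.0/40.08 = 0.998 mol
Divide by smallest (0.998):
  O: 3.0/0.998 = 3.01
  C: 0.999/0.998 = 1.0
  Ca: 0.998/0.998 = 1.0
Empirical formula: CaCO3

CaCO3


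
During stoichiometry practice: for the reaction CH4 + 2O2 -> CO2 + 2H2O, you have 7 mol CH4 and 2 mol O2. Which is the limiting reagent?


Mole ratio available / coefficient:
  CH4: 7/1 = 7.000
  O2: 2/2 = 1.000
Smaller ratio is limiting.

O2


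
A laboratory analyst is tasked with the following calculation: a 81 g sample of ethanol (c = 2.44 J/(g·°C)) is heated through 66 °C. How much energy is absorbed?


q = mcΔT = 81 × 2.44 × 66
= 13044.24 J

13044.24 J


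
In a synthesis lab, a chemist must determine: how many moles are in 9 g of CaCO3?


M(CaCO3) = 100.09 g/mol
n = mass/M = 9/100.09 = 0.0899 mol

0.0899 mol


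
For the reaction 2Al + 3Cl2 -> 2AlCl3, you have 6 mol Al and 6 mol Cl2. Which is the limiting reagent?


Mole ratio available / coefficient:
  Al: 6/2 = 3.000
  Cl2: 6/3 = 2.000
Smaller ratio is limiting.

Cl2


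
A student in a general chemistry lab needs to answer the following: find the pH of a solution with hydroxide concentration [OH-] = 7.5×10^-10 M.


pOH = -log10([OH-]) = -log10(7.5×10^-10)
= 10 - log10(7.5) = 9.12
pH = 14 - pOH = 14 - 9.12 = 4.88

4.88


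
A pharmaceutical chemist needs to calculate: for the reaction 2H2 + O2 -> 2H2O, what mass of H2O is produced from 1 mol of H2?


Mole ratio H2O:H2 = 2:2
n(H2O) = 1 × 2/2 = 1.000 mol
mass = 1.000 × 18.02 = 18.02 g

18.02 g


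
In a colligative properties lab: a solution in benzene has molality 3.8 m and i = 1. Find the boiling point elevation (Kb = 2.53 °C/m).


ΔTb = Kb × m × i
= 2.53 × 3.8 × 1
= 9.614 °C

9.614 °C


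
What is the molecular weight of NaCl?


M(NaCl) = 1×22.99 + 1×35.45
= 22.99 + 35.45
= 58.44 g/mol

58.44 g/mol


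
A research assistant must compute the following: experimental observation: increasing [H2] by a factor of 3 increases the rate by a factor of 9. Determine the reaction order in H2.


rate ∝ [H2]^n
3^n = 9 → n = 2
Order in H2: 2

2


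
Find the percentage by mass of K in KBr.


M(KBr) = 1×39.1 + 1×79.9 = 119.00 g/mol
Mass of K = 1 × 39.1 = 39.10 g/mol
% K = 39.10/119.00 × 100 = 32.86%

32.86%


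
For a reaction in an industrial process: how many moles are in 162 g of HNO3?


M(HNO3) = 63.02 g/mol
n = mass/M = 162/63.02 = 2.5706 mol

2.5706 mol


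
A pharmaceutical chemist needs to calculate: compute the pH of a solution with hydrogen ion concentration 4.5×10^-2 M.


pH = -log10([H+]) = -log10(4.5×10^-2)
= 2 - log10(4.5)
= 2 - 0.65
= 1.35

1.35


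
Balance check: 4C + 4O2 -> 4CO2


Equation: 4C + 4O2 -> 4CO2
Check atoms: C: 4=4, O: 8=8
Balanced

Yes, balanced


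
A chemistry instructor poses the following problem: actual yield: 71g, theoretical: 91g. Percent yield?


% yield = actual/theoretical × 100
= 71/91 × 100
= 78.02%

78.02%


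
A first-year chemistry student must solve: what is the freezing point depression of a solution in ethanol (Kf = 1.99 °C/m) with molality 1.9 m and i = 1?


ΔTf = Kf × m × i
= 1.99 × 1.9 × 1
= 3.781 °C

3.781 °C


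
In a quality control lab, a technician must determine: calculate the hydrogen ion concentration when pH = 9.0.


[H+] = 10^(-pH) = 10^(-9.0)
= 1.0×10^-9 M

1.0×10^-9 M


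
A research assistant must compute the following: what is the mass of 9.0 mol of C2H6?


M(C2H6) = 30.07 g/mol
mass = n × M = 9.0 × 30.07 = 270.63 g

270.63 g


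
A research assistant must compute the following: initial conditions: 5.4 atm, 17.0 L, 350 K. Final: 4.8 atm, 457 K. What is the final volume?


P1V1/T1 = P2V2/T2
V2 = P1V1T2/(T1P2)
= 5.4×17.0×457/(350×4.8)
= 24.972 L

24.972 L


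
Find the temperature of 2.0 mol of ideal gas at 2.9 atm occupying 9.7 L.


PV = nRT  (R = 0.08206 L·atm/(mol·K))
T = PV/(nR) = 2.9×9.7/(2.0×0.08206)
= 28.13/0.164120
= 171.40 K

171.40 K


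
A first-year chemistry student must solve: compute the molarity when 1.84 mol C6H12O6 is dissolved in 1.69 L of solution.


M = n/V = 1.84/1.69 = 1.089 mol/L

1.089 M


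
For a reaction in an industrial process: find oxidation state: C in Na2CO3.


2(+1) + x + 3(-2) = 0, so x = +4
Oxidation number: +4

+4


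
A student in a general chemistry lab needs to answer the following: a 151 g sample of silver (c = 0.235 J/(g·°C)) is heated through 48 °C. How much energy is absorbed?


q = mcΔT = 151 × 0.235 × 48
= 1703.28 J

1703.28 J


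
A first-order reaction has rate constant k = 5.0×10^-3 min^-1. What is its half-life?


t½ = ln2/k = 0.693147/(5.0×10^-3 min^-1)
= 138.6 min

138.6 min


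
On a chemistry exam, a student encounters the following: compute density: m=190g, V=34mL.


ρ = mass/volume
= 190/34
= 5.588 g/mL

5.588 g/mL


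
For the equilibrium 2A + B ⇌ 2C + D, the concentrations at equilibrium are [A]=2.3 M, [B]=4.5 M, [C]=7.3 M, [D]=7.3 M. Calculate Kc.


Kc = [C]^2[D]/([A]^2[B])
= (7.3^2 × 7.3^1)/(2.3^2 × 4.5^1)
= 389.017/23.805
= 16.34

16.34


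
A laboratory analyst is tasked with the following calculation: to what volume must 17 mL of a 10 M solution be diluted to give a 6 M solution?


C1V1 = C2V2
10 × 17 = 6 × V2
V2 = 170/6 = 28.33 mL

28.33 mL


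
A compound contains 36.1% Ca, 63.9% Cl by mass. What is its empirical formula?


Assume 100 g sample. Moles of each element:
  Ca: 36.1/40.08 = 0.901 mol
  Cl: 63.9/35.45 = 1.803 mol
Divide by smallest (0.901):
  Ca: 0.901/0.901 = 1.0
  Cl: 1.803/0.901 = 2.0
Empirical formula: CaCl2

CaCl2


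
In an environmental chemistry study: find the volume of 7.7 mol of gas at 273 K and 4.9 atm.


PV = nRT  (R = 0.08206 L·atm/(mol·K))
V = nRT/P = 7.7×0.08206×273/4.9
= 35.204 L

35.204 L


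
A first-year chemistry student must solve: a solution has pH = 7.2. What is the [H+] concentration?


[H+] = 10^(-pH) = 10^(-7.2)
= 6.31×10^-8 M

6.31×10^-8 M


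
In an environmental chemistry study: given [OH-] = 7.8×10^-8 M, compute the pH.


pOH = -log10([OH-]) = -log10(7.8×10^-8)
= 8 - log10(7.8) = 7.11
pH = 14 - pOH = 14 - 7.11 = 6.89

6.89


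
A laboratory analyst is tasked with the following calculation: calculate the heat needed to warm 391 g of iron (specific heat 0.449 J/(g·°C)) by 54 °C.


q = mcΔT = 391 × 0.449 × 54
= 9480.19 J

9480.19 J


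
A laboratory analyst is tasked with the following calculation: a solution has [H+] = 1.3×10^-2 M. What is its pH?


pH = -log10([H+]) = -log10(1.3×10^-2)
= 2 - log10(1.3)
= 2 - 0.11
= 1.89

1.89


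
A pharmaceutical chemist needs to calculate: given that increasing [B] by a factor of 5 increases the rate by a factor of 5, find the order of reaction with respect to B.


rate ∝ [B]^n
5^n = 5 → n = 1
Order in B: 1

1


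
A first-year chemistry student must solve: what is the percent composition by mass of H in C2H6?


M(C2H6) = 2×12.01 + 6×1.008 = 30.068 g/mol
Mass of H = 6 × 1.008 = 6.048 g/mol
% H = 6.048/30.068 × 100 = 20.11%

20.11%


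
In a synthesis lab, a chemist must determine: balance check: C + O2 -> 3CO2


Equation: C + O2 -> 3CO2
Check atoms: C: 1≠3, O: 2≠6
Not balanced

No, not balanced


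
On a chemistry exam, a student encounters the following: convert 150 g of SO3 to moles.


M(SO3) = 80.07 g/mol
n = mass/M = 150/80.07 = 1.8734 mol

1.8734 mol


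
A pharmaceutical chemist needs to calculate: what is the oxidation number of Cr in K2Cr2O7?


2(+1) + 2x + 7(-2) = 0, so x = +6
Oxidation number: +6

+6


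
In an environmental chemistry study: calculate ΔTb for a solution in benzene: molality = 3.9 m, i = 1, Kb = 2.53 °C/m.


ΔTb = Kb × m × i
= 2.53 × 3.9 × 1
= 9.867 °C

9.867 °C


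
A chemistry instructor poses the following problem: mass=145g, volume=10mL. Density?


ρ = mass/volume
= 145/10
= 14.5 g/mL

14.5 g/mL


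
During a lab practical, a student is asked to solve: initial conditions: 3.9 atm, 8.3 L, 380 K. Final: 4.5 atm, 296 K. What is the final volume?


P1V1/T1 = P2V2/T2
V2 = P1V1T2/(T1P2)
= 3.9×8.3×296/(380×4.5)
= 5.603 L

5.603 L


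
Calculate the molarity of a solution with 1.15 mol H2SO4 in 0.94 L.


M = n/V = 1.15/0.94 = 1.223 mol/L

1.223 M


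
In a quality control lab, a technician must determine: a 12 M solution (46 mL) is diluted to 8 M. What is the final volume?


C1V1 = C2V2
12 × 46 = 8 × V2
V2 = 552/8 = 69.0 mL

69.0 mL


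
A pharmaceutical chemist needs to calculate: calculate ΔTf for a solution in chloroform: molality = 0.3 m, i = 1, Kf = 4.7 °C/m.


ΔTf = Kf × m × i
= 4.7 × 0.3 × 1
= 1.41 °C

1.41 °C


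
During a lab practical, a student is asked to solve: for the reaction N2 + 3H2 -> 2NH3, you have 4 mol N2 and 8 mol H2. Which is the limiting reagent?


Mole ratio available / coefficient:
  N2: 4/1 = 4.000
  H2: 8/3 = 2.667
Smaller ratio is limiting.

H2


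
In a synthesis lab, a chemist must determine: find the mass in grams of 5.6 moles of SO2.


M(SO2) = 64.07 g/mol
mass = n × M = 5.6 × 64.07 = 358.79 g

358.79 g
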